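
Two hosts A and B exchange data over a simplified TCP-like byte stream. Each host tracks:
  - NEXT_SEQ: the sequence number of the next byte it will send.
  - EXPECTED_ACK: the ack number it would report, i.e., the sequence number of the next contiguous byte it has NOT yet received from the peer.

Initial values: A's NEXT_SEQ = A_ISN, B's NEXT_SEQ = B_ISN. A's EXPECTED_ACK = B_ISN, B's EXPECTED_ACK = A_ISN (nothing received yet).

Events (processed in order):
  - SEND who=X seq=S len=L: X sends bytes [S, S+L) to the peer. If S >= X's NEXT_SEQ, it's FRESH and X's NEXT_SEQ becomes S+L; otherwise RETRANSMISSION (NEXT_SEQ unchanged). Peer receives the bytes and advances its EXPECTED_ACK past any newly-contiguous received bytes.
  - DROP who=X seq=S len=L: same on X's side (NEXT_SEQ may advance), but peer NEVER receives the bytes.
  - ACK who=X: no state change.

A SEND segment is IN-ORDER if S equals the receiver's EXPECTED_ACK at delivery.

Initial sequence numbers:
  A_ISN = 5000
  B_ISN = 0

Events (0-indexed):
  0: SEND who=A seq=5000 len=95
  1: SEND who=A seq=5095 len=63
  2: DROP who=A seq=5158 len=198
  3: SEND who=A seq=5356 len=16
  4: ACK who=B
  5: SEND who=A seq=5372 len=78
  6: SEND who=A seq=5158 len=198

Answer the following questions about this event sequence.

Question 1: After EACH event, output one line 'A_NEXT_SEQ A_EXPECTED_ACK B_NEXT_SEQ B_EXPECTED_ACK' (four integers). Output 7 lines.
5095 0 0 5095
5158 0 0 5158
5356 0 0 5158
5372 0 0 5158
5372 0 0 5158
5450 0 0 5158
5450 0 0 5450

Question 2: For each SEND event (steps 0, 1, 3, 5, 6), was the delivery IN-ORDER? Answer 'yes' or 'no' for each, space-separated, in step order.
Answer: yes yes no no yes

Derivation:
Step 0: SEND seq=5000 -> in-order
Step 1: SEND seq=5095 -> in-order
Step 3: SEND seq=5356 -> out-of-order
Step 5: SEND seq=5372 -> out-of-order
Step 6: SEND seq=5158 -> in-order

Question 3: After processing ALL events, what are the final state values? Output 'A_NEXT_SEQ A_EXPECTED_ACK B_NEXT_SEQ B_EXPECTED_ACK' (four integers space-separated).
Answer: 5450 0 0 5450

Derivation:
After event 0: A_seq=5095 A_ack=0 B_seq=0 B_ack=5095
After event 1: A_seq=5158 A_ack=0 B_seq=0 B_ack=5158
After event 2: A_seq=5356 A_ack=0 B_seq=0 B_ack=5158
After event 3: A_seq=5372 A_ack=0 B_seq=0 B_ack=5158
After event 4: A_seq=5372 A_ack=0 B_seq=0 B_ack=5158
After event 5: A_seq=5450 A_ack=0 B_seq=0 B_ack=5158
After event 6: A_seq=5450 A_ack=0 B_seq=0 B_ack=5450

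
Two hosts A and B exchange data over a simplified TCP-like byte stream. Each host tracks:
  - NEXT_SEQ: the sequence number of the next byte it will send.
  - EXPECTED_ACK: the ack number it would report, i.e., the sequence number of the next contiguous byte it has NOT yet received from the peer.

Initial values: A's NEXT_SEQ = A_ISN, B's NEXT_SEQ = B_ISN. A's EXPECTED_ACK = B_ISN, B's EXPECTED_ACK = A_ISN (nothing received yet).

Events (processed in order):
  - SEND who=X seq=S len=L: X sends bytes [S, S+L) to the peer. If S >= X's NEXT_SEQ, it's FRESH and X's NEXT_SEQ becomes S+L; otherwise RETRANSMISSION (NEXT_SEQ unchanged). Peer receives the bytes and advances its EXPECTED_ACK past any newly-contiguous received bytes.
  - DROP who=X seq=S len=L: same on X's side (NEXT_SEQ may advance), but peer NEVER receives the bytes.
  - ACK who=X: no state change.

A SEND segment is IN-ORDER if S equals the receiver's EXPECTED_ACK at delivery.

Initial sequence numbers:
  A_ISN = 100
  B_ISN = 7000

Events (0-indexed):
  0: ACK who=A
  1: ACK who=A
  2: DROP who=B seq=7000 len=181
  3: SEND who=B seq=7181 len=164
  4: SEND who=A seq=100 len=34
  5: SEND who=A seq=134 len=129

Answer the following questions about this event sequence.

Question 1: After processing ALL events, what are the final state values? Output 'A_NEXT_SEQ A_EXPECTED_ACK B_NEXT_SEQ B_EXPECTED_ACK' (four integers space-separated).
Answer: 263 7000 7345 263

Derivation:
After event 0: A_seq=100 A_ack=7000 B_seq=7000 B_ack=100
After event 1: A_seq=100 A_ack=7000 B_seq=7000 B_ack=100
After event 2: A_seq=100 A_ack=7000 B_seq=7181 B_ack=100
After event 3: A_seq=100 A_ack=7000 B_seq=7345 B_ack=100
After event 4: A_seq=134 A_ack=7000 B_seq=7345 B_ack=134
After event 5: A_seq=263 A_ack=7000 B_seq=7345 B_ack=263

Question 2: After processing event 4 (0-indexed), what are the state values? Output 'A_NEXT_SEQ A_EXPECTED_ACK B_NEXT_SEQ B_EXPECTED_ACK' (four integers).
After event 0: A_seq=100 A_ack=7000 B_seq=7000 B_ack=100
After event 1: A_seq=100 A_ack=7000 B_seq=7000 B_ack=100
After event 2: A_seq=100 A_ack=7000 B_seq=7181 B_ack=100
After event 3: A_seq=100 A_ack=7000 B_seq=7345 B_ack=100
After event 4: A_seq=134 A_ack=7000 B_seq=7345 B_ack=134

134 7000 7345 134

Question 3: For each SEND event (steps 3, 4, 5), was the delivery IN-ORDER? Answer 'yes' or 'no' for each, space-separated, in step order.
Step 3: SEND seq=7181 -> out-of-order
Step 4: SEND seq=100 -> in-order
Step 5: SEND seq=134 -> in-order

Answer: no yes yes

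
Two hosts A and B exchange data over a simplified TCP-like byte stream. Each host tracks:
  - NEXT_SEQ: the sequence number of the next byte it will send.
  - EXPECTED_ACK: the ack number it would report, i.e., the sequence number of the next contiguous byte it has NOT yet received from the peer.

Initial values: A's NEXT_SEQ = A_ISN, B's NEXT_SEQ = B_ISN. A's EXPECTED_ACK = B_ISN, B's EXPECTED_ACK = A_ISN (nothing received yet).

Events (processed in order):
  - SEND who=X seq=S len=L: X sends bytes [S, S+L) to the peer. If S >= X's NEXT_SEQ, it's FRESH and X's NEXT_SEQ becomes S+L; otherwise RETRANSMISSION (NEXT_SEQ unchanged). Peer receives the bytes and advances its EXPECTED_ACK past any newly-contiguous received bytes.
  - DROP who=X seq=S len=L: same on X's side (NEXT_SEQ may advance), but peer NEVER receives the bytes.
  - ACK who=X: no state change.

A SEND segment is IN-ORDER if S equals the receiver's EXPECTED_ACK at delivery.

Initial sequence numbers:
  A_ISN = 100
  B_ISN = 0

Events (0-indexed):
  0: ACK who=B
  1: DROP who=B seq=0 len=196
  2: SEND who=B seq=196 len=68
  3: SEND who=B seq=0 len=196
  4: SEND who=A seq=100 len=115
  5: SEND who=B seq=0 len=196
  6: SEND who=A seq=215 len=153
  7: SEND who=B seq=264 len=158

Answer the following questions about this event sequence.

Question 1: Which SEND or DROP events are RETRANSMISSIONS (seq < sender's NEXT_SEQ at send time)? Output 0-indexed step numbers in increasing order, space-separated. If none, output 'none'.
Step 1: DROP seq=0 -> fresh
Step 2: SEND seq=196 -> fresh
Step 3: SEND seq=0 -> retransmit
Step 4: SEND seq=100 -> fresh
Step 5: SEND seq=0 -> retransmit
Step 6: SEND seq=215 -> fresh
Step 7: SEND seq=264 -> fresh

Answer: 3 5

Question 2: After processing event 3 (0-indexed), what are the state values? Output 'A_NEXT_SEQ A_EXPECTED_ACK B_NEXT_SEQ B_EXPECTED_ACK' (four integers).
After event 0: A_seq=100 A_ack=0 B_seq=0 B_ack=100
After event 1: A_seq=100 A_ack=0 B_seq=196 B_ack=100
After event 2: A_seq=100 A_ack=0 B_seq=264 B_ack=100
After event 3: A_seq=100 A_ack=264 B_seq=264 B_ack=100

100 264 264 100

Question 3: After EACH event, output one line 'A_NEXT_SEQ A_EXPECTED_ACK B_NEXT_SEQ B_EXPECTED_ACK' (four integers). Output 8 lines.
100 0 0 100
100 0 196 100
100 0 264 100
100 264 264 100
215 264 264 215
215 264 264 215
368 264 264 368
368 422 422 368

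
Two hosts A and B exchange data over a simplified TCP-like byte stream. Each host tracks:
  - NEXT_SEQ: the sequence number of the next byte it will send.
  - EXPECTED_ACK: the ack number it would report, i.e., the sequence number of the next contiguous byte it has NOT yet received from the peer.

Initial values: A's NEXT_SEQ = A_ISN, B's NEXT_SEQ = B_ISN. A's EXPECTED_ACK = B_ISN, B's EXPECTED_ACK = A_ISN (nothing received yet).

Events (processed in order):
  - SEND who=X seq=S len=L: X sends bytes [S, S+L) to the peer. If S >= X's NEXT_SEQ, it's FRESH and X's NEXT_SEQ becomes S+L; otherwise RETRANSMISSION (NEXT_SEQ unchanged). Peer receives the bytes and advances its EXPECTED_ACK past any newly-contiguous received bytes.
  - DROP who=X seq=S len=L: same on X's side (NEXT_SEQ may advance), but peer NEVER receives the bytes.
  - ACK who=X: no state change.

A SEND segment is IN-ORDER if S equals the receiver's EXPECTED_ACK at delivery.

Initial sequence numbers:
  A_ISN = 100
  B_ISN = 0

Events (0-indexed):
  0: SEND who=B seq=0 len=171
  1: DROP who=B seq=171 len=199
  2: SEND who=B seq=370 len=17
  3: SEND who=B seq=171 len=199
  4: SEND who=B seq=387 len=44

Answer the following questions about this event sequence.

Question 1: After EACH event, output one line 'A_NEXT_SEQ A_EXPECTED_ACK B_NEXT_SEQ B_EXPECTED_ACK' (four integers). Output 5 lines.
100 171 171 100
100 171 370 100
100 171 387 100
100 387 387 100
100 431 431 100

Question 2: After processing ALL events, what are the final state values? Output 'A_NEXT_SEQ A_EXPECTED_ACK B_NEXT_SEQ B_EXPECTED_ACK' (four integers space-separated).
After event 0: A_seq=100 A_ack=171 B_seq=171 B_ack=100
After event 1: A_seq=100 A_ack=171 B_seq=370 B_ack=100
After event 2: A_seq=100 A_ack=171 B_seq=387 B_ack=100
After event 3: A_seq=100 A_ack=387 B_seq=387 B_ack=100
After event 4: A_seq=100 A_ack=431 B_seq=431 B_ack=100

Answer: 100 431 431 100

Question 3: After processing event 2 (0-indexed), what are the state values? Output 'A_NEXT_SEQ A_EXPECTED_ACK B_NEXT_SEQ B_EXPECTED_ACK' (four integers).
After event 0: A_seq=100 A_ack=171 B_seq=171 B_ack=100
After event 1: A_seq=100 A_ack=171 B_seq=370 B_ack=100
After event 2: A_seq=100 A_ack=171 B_seq=387 B_ack=100

100 171 387 100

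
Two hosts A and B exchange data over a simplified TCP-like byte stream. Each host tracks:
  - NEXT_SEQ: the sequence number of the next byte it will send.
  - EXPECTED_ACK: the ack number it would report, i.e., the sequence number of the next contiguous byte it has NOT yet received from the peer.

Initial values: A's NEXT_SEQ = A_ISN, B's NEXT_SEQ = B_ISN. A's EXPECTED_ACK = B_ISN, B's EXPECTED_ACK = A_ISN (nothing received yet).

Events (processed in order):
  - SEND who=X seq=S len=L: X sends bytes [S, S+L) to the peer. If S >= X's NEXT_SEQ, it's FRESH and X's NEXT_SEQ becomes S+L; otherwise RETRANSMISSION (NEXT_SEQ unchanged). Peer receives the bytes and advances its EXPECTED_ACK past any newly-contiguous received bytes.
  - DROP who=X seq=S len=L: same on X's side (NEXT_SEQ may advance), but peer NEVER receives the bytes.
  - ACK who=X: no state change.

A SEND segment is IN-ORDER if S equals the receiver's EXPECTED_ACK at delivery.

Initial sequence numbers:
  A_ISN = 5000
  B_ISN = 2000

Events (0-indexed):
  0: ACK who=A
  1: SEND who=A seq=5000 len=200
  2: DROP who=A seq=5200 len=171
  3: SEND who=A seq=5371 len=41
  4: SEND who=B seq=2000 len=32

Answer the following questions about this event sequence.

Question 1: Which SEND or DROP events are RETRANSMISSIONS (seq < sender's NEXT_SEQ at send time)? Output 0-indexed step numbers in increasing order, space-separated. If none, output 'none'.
Step 1: SEND seq=5000 -> fresh
Step 2: DROP seq=5200 -> fresh
Step 3: SEND seq=5371 -> fresh
Step 4: SEND seq=2000 -> fresh

Answer: none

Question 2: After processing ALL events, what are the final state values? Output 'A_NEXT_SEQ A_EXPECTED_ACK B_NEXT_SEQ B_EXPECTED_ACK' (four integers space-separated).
Answer: 5412 2032 2032 5200

Derivation:
After event 0: A_seq=5000 A_ack=2000 B_seq=2000 B_ack=5000
After event 1: A_seq=5200 A_ack=2000 B_seq=2000 B_ack=5200
After event 2: A_seq=5371 A_ack=2000 B_seq=2000 B_ack=5200
After event 3: A_seq=5412 A_ack=2000 B_seq=2000 B_ack=5200
After event 4: A_seq=5412 A_ack=2032 B_seq=2032 B_ack=5200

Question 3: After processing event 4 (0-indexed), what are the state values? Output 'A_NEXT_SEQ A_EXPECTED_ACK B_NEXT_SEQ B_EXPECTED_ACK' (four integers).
After event 0: A_seq=5000 A_ack=2000 B_seq=2000 B_ack=5000
After event 1: A_seq=5200 A_ack=2000 B_seq=2000 B_ack=5200
After event 2: A_seq=5371 A_ack=2000 B_seq=2000 B_ack=5200
After event 3: A_seq=5412 A_ack=2000 B_seq=2000 B_ack=5200
After event 4: A_seq=5412 A_ack=2032 B_seq=2032 B_ack=5200

5412 2032 2032 5200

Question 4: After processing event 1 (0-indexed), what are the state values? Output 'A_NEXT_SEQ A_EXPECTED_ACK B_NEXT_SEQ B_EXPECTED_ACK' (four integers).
After event 0: A_seq=5000 A_ack=2000 B_seq=2000 B_ack=5000
After event 1: A_seq=5200 A_ack=2000 B_seq=2000 B_ack=5200

5200 2000 2000 5200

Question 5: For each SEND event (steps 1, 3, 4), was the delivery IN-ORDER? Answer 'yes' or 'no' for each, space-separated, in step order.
Answer: yes no yes

Derivation:
Step 1: SEND seq=5000 -> in-order
Step 3: SEND seq=5371 -> out-of-order
Step 4: SEND seq=2000 -> in-order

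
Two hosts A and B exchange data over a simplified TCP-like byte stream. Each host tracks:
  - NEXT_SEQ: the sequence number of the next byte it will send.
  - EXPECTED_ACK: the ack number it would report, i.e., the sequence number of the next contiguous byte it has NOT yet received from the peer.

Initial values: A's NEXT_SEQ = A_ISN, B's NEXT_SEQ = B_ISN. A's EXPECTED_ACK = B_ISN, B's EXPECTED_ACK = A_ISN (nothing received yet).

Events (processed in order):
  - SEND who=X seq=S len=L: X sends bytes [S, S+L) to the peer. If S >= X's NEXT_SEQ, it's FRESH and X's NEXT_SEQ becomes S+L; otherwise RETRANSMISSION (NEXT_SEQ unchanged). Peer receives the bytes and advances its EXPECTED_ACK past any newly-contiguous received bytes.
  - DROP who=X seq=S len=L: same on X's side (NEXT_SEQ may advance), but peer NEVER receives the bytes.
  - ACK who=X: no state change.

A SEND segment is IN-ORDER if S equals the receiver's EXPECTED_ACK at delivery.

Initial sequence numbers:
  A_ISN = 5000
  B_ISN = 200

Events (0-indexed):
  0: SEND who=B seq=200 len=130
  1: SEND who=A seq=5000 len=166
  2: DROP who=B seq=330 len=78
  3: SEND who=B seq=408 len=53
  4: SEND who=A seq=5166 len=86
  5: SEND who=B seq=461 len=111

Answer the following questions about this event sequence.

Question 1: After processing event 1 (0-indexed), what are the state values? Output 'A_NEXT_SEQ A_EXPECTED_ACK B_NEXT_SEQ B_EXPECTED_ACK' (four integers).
After event 0: A_seq=5000 A_ack=330 B_seq=330 B_ack=5000
After event 1: A_seq=5166 A_ack=330 B_seq=330 B_ack=5166

5166 330 330 5166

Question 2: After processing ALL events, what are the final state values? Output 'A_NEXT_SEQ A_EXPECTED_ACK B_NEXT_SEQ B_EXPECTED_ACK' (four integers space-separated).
Answer: 5252 330 572 5252

Derivation:
After event 0: A_seq=5000 A_ack=330 B_seq=330 B_ack=5000
After event 1: A_seq=5166 A_ack=330 B_seq=330 B_ack=5166
After event 2: A_seq=5166 A_ack=330 B_seq=408 B_ack=5166
After event 3: A_seq=5166 A_ack=330 B_seq=461 B_ack=5166
After event 4: A_seq=5252 A_ack=330 B_seq=461 B_ack=5252
After event 5: A_seq=5252 A_ack=330 B_seq=572 B_ack=5252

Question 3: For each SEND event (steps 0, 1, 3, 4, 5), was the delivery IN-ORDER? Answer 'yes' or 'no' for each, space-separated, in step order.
Answer: yes yes no yes no

Derivation:
Step 0: SEND seq=200 -> in-order
Step 1: SEND seq=5000 -> in-order
Step 3: SEND seq=408 -> out-of-order
Step 4: SEND seq=5166 -> in-order
Step 5: SEND seq=461 -> out-of-order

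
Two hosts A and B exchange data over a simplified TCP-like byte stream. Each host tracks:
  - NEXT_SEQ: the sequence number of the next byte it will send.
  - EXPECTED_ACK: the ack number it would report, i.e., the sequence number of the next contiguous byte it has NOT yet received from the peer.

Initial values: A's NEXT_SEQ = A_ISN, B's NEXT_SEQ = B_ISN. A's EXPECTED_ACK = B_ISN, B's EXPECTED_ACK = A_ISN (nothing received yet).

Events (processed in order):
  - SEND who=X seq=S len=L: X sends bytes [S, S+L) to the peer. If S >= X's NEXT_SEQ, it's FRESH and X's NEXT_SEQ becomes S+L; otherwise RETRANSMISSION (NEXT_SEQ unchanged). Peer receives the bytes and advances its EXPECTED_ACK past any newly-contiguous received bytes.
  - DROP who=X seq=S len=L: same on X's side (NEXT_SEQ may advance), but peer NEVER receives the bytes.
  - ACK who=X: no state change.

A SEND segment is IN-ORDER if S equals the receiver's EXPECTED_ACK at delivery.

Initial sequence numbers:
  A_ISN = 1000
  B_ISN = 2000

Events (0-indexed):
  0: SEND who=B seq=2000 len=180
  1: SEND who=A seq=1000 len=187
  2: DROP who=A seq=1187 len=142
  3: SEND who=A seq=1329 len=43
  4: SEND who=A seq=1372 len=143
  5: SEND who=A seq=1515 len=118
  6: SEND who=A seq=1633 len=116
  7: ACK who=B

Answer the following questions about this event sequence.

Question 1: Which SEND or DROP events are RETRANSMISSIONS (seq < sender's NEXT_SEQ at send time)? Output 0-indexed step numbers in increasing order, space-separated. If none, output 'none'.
Answer: none

Derivation:
Step 0: SEND seq=2000 -> fresh
Step 1: SEND seq=1000 -> fresh
Step 2: DROP seq=1187 -> fresh
Step 3: SEND seq=1329 -> fresh
Step 4: SEND seq=1372 -> fresh
Step 5: SEND seq=1515 -> fresh
Step 6: SEND seq=1633 -> fresh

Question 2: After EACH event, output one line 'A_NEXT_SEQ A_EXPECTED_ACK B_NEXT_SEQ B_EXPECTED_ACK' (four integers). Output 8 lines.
1000 2180 2180 1000
1187 2180 2180 1187
1329 2180 2180 1187
1372 2180 2180 1187
1515 2180 2180 1187
1633 2180 2180 1187
1749 2180 2180 1187
1749 2180 2180 1187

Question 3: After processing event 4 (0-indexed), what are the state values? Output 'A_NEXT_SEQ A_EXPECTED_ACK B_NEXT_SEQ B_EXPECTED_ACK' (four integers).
After event 0: A_seq=1000 A_ack=2180 B_seq=2180 B_ack=1000
After event 1: A_seq=1187 A_ack=2180 B_seq=2180 B_ack=1187
After event 2: A_seq=1329 A_ack=2180 B_seq=2180 B_ack=1187
After event 3: A_seq=1372 A_ack=2180 B_seq=2180 B_ack=1187
After event 4: A_seq=1515 A_ack=2180 B_seq=2180 B_ack=1187

1515 2180 2180 1187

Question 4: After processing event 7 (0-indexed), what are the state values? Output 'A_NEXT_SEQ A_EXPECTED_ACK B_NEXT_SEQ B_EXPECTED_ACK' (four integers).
After event 0: A_seq=1000 A_ack=2180 B_seq=2180 B_ack=1000
After event 1: A_seq=1187 A_ack=2180 B_seq=2180 B_ack=1187
After event 2: A_seq=1329 A_ack=2180 B_seq=2180 B_ack=1187
After event 3: A_seq=1372 A_ack=2180 B_seq=2180 B_ack=1187
After event 4: A_seq=1515 A_ack=2180 B_seq=2180 B_ack=1187
After event 5: A_seq=1633 A_ack=2180 B_seq=2180 B_ack=1187
After event 6: A_seq=1749 A_ack=2180 B_seq=2180 B_ack=1187
After event 7: A_seq=1749 A_ack=2180 B_seq=2180 B_ack=1187

1749 2180 2180 1187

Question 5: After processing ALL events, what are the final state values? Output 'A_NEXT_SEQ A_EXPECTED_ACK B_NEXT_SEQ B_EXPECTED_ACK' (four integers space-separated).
After event 0: A_seq=1000 A_ack=2180 B_seq=2180 B_ack=1000
After event 1: A_seq=1187 A_ack=2180 B_seq=2180 B_ack=1187
After event 2: A_seq=1329 A_ack=2180 B_seq=2180 B_ack=1187
After event 3: A_seq=1372 A_ack=2180 B_seq=2180 B_ack=1187
After event 4: A_seq=1515 A_ack=2180 B_seq=2180 B_ack=1187
After event 5: A_seq=1633 A_ack=2180 B_seq=2180 B_ack=1187
After event 6: A_seq=1749 A_ack=2180 B_seq=2180 B_ack=1187
After event 7: A_seq=1749 A_ack=2180 B_seq=2180 B_ack=1187

Answer: 1749 2180 2180 1187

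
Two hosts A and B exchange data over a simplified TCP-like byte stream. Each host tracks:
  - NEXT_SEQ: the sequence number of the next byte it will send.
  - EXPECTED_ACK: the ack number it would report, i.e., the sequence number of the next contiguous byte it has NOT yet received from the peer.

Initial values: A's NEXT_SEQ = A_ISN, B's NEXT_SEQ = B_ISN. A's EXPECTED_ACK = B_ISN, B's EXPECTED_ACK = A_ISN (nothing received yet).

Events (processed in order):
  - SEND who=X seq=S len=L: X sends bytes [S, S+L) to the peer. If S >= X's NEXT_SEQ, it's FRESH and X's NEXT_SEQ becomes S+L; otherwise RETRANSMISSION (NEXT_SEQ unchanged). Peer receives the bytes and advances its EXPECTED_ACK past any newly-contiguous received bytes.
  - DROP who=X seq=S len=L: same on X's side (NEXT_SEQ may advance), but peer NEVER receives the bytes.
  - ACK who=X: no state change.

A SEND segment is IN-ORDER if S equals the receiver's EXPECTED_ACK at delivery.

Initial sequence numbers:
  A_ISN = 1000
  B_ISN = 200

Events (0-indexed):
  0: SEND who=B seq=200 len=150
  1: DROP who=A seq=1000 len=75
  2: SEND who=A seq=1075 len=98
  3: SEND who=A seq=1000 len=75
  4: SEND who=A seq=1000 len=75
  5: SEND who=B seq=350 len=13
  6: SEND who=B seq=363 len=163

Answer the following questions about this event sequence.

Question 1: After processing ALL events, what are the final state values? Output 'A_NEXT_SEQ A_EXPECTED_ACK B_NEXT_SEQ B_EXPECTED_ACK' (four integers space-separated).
After event 0: A_seq=1000 A_ack=350 B_seq=350 B_ack=1000
After event 1: A_seq=1075 A_ack=350 B_seq=350 B_ack=1000
After event 2: A_seq=1173 A_ack=350 B_seq=350 B_ack=1000
After event 3: A_seq=1173 A_ack=350 B_seq=350 B_ack=1173
After event 4: A_seq=1173 A_ack=350 B_seq=350 B_ack=1173
After event 5: A_seq=1173 A_ack=363 B_seq=363 B_ack=1173
After event 6: A_seq=1173 A_ack=526 B_seq=526 B_ack=1173

Answer: 1173 526 526 1173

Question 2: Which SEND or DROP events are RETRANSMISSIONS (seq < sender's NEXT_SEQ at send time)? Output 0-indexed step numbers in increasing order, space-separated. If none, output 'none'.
Step 0: SEND seq=200 -> fresh
Step 1: DROP seq=1000 -> fresh
Step 2: SEND seq=1075 -> fresh
Step 3: SEND seq=1000 -> retransmit
Step 4: SEND seq=1000 -> retransmit
Step 5: SEND seq=350 -> fresh
Step 6: SEND seq=363 -> fresh

Answer: 3 4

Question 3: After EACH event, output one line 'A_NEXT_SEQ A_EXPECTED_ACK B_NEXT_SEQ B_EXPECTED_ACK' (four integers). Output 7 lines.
1000 350 350 1000
1075 350 350 1000
1173 350 350 1000
1173 350 350 1173
1173 350 350 1173
1173 363 363 1173
1173 526 526 1173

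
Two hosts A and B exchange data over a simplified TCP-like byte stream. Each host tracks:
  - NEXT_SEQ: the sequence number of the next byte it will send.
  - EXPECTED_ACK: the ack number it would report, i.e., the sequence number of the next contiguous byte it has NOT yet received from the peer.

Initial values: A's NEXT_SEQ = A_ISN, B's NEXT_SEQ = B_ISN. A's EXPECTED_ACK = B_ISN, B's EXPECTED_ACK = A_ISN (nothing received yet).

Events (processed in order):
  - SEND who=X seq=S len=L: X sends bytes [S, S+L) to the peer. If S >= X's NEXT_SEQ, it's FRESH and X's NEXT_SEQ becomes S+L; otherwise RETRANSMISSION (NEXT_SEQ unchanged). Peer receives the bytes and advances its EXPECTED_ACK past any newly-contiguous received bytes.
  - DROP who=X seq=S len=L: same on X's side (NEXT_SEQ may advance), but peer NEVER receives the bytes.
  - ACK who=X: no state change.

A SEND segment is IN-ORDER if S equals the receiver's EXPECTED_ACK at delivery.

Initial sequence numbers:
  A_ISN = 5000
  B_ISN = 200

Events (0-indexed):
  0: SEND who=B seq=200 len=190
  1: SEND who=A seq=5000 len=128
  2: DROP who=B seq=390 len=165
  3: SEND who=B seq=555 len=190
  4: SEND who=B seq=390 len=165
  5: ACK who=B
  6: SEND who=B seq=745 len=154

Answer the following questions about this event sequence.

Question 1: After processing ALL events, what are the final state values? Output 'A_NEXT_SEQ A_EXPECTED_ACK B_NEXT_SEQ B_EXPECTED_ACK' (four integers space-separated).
After event 0: A_seq=5000 A_ack=390 B_seq=390 B_ack=5000
After event 1: A_seq=5128 A_ack=390 B_seq=390 B_ack=5128
After event 2: A_seq=5128 A_ack=390 B_seq=555 B_ack=5128
After event 3: A_seq=5128 A_ack=390 B_seq=745 B_ack=5128
After event 4: A_seq=5128 A_ack=745 B_seq=745 B_ack=5128
After event 5: A_seq=5128 A_ack=745 B_seq=745 B_ack=5128
After event 6: A_seq=5128 A_ack=899 B_seq=899 B_ack=5128

Answer: 5128 899 899 5128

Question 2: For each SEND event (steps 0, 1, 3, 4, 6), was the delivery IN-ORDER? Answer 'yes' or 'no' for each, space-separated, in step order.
Step 0: SEND seq=200 -> in-order
Step 1: SEND seq=5000 -> in-order
Step 3: SEND seq=555 -> out-of-order
Step 4: SEND seq=390 -> in-order
Step 6: SEND seq=745 -> in-order

Answer: yes yes no yes yes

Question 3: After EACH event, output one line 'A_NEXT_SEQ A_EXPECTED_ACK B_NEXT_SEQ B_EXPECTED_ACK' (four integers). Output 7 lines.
5000 390 390 5000
5128 390 390 5128
5128 390 555 5128
5128 390 745 5128
5128 745 745 5128
5128 745 745 5128
5128 899 899 5128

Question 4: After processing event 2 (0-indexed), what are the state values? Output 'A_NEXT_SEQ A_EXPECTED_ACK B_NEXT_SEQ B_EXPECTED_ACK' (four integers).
After event 0: A_seq=5000 A_ack=390 B_seq=390 B_ack=5000
After event 1: A_seq=5128 A_ack=390 B_seq=390 B_ack=5128
After event 2: A_seq=5128 A_ack=390 B_seq=555 B_ack=5128

5128 390 555 5128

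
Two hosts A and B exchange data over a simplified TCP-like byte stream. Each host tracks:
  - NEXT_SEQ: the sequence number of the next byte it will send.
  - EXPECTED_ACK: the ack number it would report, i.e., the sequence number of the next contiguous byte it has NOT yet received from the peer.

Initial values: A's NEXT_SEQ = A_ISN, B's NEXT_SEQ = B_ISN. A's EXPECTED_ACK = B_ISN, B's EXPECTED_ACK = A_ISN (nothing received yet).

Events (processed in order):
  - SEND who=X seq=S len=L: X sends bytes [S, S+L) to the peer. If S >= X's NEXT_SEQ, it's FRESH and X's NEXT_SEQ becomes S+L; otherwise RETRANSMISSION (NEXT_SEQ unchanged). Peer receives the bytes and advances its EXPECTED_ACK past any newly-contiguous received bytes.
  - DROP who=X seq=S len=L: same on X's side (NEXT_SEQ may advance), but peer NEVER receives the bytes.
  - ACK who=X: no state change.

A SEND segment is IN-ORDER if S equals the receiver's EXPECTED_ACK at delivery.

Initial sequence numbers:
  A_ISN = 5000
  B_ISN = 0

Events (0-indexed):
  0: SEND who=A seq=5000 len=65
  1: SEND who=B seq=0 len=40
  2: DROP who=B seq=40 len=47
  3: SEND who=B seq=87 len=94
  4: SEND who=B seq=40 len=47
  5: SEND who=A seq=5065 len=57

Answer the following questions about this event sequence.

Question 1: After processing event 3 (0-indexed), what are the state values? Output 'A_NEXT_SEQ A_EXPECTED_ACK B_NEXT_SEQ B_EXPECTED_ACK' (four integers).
After event 0: A_seq=5065 A_ack=0 B_seq=0 B_ack=5065
After event 1: A_seq=5065 A_ack=40 B_seq=40 B_ack=5065
After event 2: A_seq=5065 A_ack=40 B_seq=87 B_ack=5065
After event 3: A_seq=5065 A_ack=40 B_seq=181 B_ack=5065

5065 40 181 5065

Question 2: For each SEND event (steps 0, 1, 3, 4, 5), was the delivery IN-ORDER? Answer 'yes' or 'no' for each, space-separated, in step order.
Answer: yes yes no yes yes

Derivation:
Step 0: SEND seq=5000 -> in-order
Step 1: SEND seq=0 -> in-order
Step 3: SEND seq=87 -> out-of-order
Step 4: SEND seq=40 -> in-order
Step 5: SEND seq=5065 -> in-order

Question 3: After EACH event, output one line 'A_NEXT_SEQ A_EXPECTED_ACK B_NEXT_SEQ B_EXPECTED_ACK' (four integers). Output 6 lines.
5065 0 0 5065
5065 40 40 5065
5065 40 87 5065
5065 40 181 5065
5065 181 181 5065
5122 181 181 5122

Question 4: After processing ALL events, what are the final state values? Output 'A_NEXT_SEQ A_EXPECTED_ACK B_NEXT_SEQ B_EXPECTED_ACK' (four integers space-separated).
Answer: 5122 181 181 5122

Derivation:
After event 0: A_seq=5065 A_ack=0 B_seq=0 B_ack=5065
After event 1: A_seq=5065 A_ack=40 B_seq=40 B_ack=5065
After event 2: A_seq=5065 A_ack=40 B_seq=87 B_ack=5065
After event 3: A_seq=5065 A_ack=40 B_seq=181 B_ack=5065
After event 4: A_seq=5065 A_ack=181 B_seq=181 B_ack=5065
After event 5: A_seq=5122 A_ack=181 B_seq=181 B_ack=5122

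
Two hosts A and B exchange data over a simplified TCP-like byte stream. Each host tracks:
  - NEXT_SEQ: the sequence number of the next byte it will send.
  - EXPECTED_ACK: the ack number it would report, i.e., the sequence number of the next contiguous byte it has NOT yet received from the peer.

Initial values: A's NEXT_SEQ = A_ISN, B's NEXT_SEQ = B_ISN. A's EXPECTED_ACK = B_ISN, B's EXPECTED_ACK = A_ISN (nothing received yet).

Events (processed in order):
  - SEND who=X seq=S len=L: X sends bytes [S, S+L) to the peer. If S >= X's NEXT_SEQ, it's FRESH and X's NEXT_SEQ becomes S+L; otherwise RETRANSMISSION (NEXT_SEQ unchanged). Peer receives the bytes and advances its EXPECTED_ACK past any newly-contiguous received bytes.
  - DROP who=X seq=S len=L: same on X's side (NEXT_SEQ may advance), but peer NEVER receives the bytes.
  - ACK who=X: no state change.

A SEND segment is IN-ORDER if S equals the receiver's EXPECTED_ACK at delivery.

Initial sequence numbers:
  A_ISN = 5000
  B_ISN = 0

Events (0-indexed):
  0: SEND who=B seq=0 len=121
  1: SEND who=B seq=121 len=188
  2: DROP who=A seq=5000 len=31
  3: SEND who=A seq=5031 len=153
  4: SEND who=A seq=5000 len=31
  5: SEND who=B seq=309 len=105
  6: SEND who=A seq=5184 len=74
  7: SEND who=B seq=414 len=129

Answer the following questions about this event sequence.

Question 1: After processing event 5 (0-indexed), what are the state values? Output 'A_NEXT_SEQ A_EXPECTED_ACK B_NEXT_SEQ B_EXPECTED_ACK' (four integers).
After event 0: A_seq=5000 A_ack=121 B_seq=121 B_ack=5000
After event 1: A_seq=5000 A_ack=309 B_seq=309 B_ack=5000
After event 2: A_seq=5031 A_ack=309 B_seq=309 B_ack=5000
After event 3: A_seq=5184 A_ack=309 B_seq=309 B_ack=5000
After event 4: A_seq=5184 A_ack=309 B_seq=309 B_ack=5184
After event 5: A_seq=5184 A_ack=414 B_seq=414 B_ack=5184

5184 414 414 5184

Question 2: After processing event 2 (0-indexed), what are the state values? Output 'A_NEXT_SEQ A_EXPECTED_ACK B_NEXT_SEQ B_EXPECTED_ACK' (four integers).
After event 0: A_seq=5000 A_ack=121 B_seq=121 B_ack=5000
After event 1: A_seq=5000 A_ack=309 B_seq=309 B_ack=5000
After event 2: A_seq=5031 A_ack=309 B_seq=309 B_ack=5000

5031 309 309 5000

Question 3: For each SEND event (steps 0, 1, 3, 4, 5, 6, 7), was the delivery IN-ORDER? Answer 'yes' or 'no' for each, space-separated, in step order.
Answer: yes yes no yes yes yes yes

Derivation:
Step 0: SEND seq=0 -> in-order
Step 1: SEND seq=121 -> in-order
Step 3: SEND seq=5031 -> out-of-order
Step 4: SEND seq=5000 -> in-order
Step 5: SEND seq=309 -> in-order
Step 6: SEND seq=5184 -> in-order
Step 7: SEND seq=414 -> in-order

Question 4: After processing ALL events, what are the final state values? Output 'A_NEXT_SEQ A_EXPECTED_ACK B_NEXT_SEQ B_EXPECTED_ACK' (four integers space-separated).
Answer: 5258 543 543 5258

Derivation:
After event 0: A_seq=5000 A_ack=121 B_seq=121 B_ack=5000
After event 1: A_seq=5000 A_ack=309 B_seq=309 B_ack=5000
After event 2: A_seq=5031 A_ack=309 B_seq=309 B_ack=5000
After event 3: A_seq=5184 A_ack=309 B_seq=309 B_ack=5000
After event 4: A_seq=5184 A_ack=309 B_seq=309 B_ack=5184
After event 5: A_seq=5184 A_ack=414 B_seq=414 B_ack=5184
After event 6: A_seq=5258 A_ack=414 B_seq=414 B_ack=5258
After event 7: A_seq=5258 A_ack=543 B_seq=543 B_ack=5258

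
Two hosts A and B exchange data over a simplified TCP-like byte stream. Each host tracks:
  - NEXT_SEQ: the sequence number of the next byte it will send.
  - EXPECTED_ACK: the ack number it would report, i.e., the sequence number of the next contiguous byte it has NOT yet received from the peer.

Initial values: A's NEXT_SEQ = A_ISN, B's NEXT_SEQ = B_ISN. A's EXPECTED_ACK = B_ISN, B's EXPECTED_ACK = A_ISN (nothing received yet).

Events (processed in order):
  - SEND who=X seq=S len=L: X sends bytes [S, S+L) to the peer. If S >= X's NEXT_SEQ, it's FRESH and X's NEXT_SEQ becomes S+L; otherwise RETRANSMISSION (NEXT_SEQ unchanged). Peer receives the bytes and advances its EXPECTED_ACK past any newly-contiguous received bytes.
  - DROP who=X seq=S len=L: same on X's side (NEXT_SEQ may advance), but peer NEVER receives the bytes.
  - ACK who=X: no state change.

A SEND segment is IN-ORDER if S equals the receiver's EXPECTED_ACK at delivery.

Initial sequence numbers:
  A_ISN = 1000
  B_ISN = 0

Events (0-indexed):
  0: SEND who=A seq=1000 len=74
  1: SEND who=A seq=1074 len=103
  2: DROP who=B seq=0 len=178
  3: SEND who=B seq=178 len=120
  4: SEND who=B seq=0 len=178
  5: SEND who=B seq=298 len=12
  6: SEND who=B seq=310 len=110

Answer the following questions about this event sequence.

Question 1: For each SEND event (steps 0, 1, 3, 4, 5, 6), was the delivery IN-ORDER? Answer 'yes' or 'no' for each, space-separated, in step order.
Answer: yes yes no yes yes yes

Derivation:
Step 0: SEND seq=1000 -> in-order
Step 1: SEND seq=1074 -> in-order
Step 3: SEND seq=178 -> out-of-order
Step 4: SEND seq=0 -> in-order
Step 5: SEND seq=298 -> in-order
Step 6: SEND seq=310 -> in-order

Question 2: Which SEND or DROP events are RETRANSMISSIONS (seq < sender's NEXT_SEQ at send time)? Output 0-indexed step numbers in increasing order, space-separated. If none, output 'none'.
Answer: 4

Derivation:
Step 0: SEND seq=1000 -> fresh
Step 1: SEND seq=1074 -> fresh
Step 2: DROP seq=0 -> fresh
Step 3: SEND seq=178 -> fresh
Step 4: SEND seq=0 -> retransmit
Step 5: SEND seq=298 -> fresh
Step 6: SEND seq=310 -> fresh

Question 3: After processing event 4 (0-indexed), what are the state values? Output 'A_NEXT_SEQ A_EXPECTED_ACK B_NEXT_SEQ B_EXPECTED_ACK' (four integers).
After event 0: A_seq=1074 A_ack=0 B_seq=0 B_ack=1074
After event 1: A_seq=1177 A_ack=0 B_seq=0 B_ack=1177
After event 2: A_seq=1177 A_ack=0 B_seq=178 B_ack=1177
After event 3: A_seq=1177 A_ack=0 B_seq=298 B_ack=1177
After event 4: A_seq=1177 A_ack=298 B_seq=298 B_ack=1177

1177 298 298 1177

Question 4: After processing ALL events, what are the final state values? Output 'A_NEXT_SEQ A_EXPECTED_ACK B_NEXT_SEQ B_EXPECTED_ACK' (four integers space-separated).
Answer: 1177 420 420 1177

Derivation:
After event 0: A_seq=1074 A_ack=0 B_seq=0 B_ack=1074
After event 1: A_seq=1177 A_ack=0 B_seq=0 B_ack=1177
After event 2: A_seq=1177 A_ack=0 B_seq=178 B_ack=1177
After event 3: A_seq=1177 A_ack=0 B_seq=298 B_ack=1177
After event 4: A_seq=1177 A_ack=298 B_seq=298 B_ack=1177
After event 5: A_seq=1177 A_ack=310 B_seq=310 B_ack=1177
After event 6: A_seq=1177 A_ack=420 B_seq=420 B_ack=1177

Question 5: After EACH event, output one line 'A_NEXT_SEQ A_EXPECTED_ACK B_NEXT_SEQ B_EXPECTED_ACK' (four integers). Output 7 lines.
1074 0 0 1074
1177 0 0 1177
1177 0 178 1177
1177 0 298 1177
1177 298 298 1177
1177 310 310 1177
1177 420 420 1177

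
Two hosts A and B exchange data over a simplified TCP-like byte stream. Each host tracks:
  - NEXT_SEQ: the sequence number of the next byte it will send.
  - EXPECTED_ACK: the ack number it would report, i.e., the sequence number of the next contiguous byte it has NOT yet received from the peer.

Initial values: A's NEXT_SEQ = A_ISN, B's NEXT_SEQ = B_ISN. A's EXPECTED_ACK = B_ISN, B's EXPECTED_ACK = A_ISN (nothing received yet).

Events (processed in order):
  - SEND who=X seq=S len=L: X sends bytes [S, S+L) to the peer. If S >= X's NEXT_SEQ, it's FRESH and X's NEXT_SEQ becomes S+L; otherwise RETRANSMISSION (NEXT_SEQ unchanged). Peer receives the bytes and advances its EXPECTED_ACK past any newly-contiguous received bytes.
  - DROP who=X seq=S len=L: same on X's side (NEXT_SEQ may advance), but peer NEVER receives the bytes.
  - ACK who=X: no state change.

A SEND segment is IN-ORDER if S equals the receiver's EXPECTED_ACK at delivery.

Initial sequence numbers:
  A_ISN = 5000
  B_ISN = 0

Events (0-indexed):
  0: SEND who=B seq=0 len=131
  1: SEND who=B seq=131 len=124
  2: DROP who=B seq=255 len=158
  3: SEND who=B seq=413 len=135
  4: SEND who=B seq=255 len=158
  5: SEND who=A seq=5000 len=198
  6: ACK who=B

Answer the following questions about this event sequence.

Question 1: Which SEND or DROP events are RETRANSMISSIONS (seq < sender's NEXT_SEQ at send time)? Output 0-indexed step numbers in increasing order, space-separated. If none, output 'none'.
Answer: 4

Derivation:
Step 0: SEND seq=0 -> fresh
Step 1: SEND seq=131 -> fresh
Step 2: DROP seq=255 -> fresh
Step 3: SEND seq=413 -> fresh
Step 4: SEND seq=255 -> retransmit
Step 5: SEND seq=5000 -> fresh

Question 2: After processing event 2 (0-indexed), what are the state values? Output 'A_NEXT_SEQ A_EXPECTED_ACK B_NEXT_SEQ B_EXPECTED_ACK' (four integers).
After event 0: A_seq=5000 A_ack=131 B_seq=131 B_ack=5000
After event 1: A_seq=5000 A_ack=255 B_seq=255 B_ack=5000
After event 2: A_seq=5000 A_ack=255 B_seq=413 B_ack=5000

5000 255 413 5000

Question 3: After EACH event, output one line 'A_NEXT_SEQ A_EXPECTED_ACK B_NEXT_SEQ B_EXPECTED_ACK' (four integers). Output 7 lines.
5000 131 131 5000
5000 255 255 5000
5000 255 413 5000
5000 255 548 5000
5000 548 548 5000
5198 548 548 5198
5198 548 548 5198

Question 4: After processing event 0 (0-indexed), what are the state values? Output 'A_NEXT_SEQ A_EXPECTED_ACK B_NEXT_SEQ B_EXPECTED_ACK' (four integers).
After event 0: A_seq=5000 A_ack=131 B_seq=131 B_ack=5000

5000 131 131 5000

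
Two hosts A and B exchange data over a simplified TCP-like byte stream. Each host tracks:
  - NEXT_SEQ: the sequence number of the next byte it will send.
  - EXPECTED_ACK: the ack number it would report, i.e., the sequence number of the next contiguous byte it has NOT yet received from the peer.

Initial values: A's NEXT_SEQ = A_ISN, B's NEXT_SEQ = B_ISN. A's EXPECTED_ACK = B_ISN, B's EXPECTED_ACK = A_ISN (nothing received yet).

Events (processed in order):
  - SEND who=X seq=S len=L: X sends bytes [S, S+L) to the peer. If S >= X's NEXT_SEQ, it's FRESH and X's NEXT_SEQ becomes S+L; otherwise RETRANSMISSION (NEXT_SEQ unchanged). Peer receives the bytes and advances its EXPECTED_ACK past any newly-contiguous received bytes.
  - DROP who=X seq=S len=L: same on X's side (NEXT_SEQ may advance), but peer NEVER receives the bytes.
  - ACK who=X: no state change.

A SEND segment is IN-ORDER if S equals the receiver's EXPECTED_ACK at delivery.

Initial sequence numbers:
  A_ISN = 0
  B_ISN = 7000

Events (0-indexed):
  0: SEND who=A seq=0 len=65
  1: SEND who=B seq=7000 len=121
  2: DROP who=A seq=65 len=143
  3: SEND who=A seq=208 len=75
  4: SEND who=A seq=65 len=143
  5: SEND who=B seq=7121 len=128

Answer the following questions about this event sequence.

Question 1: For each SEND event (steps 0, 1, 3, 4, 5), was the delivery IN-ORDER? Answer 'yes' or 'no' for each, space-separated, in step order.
Step 0: SEND seq=0 -> in-order
Step 1: SEND seq=7000 -> in-order
Step 3: SEND seq=208 -> out-of-order
Step 4: SEND seq=65 -> in-order
Step 5: SEND seq=7121 -> in-order

Answer: yes yes no yes yes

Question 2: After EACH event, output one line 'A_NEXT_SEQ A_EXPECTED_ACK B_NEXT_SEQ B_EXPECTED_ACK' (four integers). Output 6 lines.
65 7000 7000 65
65 7121 7121 65
208 7121 7121 65
283 7121 7121 65
283 7121 7121 283
283 7249 7249 283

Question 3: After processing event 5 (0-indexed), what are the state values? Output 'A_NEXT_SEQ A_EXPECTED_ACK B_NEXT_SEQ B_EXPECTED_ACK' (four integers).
After event 0: A_seq=65 A_ack=7000 B_seq=7000 B_ack=65
After event 1: A_seq=65 A_ack=7121 B_seq=7121 B_ack=65
After event 2: A_seq=208 A_ack=7121 B_seq=7121 B_ack=65
After event 3: A_seq=283 A_ack=7121 B_seq=7121 B_ack=65
After event 4: A_seq=283 A_ack=7121 B_seq=7121 B_ack=283
After event 5: A_seq=283 A_ack=7249 B_seq=7249 B_ack=283

283 7249 7249 283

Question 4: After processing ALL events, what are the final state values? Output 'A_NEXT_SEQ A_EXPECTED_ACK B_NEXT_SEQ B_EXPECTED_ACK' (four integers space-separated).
Answer: 283 7249 7249 283

Derivation:
After event 0: A_seq=65 A_ack=7000 B_seq=7000 B_ack=65
After event 1: A_seq=65 A_ack=7121 B_seq=7121 B_ack=65
After event 2: A_seq=208 A_ack=7121 B_seq=7121 B_ack=65
After event 3: A_seq=283 A_ack=7121 B_seq=7121 B_ack=65
After event 4: A_seq=283 A_ack=7121 B_seq=7121 B_ack=283
After event 5: A_seq=283 A_ack=7249 B_seq=7249 B_ack=283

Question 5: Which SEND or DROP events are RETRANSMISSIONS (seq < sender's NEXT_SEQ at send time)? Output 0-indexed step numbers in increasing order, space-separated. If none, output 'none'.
Step 0: SEND seq=0 -> fresh
Step 1: SEND seq=7000 -> fresh
Step 2: DROP seq=65 -> fresh
Step 3: SEND seq=208 -> fresh
Step 4: SEND seq=65 -> retransmit
Step 5: SEND seq=7121 -> fresh

Answer: 4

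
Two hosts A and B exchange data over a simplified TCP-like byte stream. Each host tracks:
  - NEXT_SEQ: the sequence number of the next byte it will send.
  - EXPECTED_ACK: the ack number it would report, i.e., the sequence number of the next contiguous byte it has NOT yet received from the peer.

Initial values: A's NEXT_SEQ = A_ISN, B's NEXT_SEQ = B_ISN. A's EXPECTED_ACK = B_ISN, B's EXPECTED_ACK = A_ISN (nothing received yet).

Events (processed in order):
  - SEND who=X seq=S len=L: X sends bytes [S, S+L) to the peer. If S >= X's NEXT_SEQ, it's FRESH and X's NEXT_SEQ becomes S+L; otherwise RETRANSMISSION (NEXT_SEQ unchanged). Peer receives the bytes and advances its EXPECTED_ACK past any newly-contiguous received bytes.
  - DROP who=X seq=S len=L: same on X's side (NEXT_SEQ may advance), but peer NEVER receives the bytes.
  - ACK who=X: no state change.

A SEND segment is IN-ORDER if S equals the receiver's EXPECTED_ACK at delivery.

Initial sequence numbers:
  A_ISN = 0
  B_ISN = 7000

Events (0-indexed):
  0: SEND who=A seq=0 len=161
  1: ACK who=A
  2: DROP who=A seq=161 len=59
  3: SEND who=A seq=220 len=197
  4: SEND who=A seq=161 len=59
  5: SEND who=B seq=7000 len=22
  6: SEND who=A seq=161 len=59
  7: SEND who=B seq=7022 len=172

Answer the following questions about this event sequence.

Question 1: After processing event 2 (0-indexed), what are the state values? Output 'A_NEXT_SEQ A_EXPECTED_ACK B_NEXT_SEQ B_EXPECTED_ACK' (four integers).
After event 0: A_seq=161 A_ack=7000 B_seq=7000 B_ack=161
After event 1: A_seq=161 A_ack=7000 B_seq=7000 B_ack=161
After event 2: A_seq=220 A_ack=7000 B_seq=7000 B_ack=161

220 7000 7000 161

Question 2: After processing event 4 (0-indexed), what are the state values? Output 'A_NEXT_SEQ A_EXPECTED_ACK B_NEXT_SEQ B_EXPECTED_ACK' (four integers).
After event 0: A_seq=161 A_ack=7000 B_seq=7000 B_ack=161
After event 1: A_seq=161 A_ack=7000 B_seq=7000 B_ack=161
After event 2: A_seq=220 A_ack=7000 B_seq=7000 B_ack=161
After event 3: A_seq=417 A_ack=7000 B_seq=7000 B_ack=161
After event 4: A_seq=417 A_ack=7000 B_seq=7000 B_ack=417

417 7000 7000 417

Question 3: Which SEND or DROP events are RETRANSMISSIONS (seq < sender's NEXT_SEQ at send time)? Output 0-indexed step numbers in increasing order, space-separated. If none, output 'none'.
Answer: 4 6

Derivation:
Step 0: SEND seq=0 -> fresh
Step 2: DROP seq=161 -> fresh
Step 3: SEND seq=220 -> fresh
Step 4: SEND seq=161 -> retransmit
Step 5: SEND seq=7000 -> fresh
Step 6: SEND seq=161 -> retransmit
Step 7: SEND seq=7022 -> fresh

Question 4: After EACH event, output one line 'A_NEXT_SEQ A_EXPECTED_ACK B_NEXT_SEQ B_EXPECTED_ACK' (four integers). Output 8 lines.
161 7000 7000 161
161 7000 7000 161
220 7000 7000 161
417 7000 7000 161
417 7000 7000 417
417 7022 7022 417
417 7022 7022 417
417 7194 7194 417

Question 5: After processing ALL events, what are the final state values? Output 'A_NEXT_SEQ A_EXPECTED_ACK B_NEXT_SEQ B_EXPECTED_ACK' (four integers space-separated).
Answer: 417 7194 7194 417

Derivation:
After event 0: A_seq=161 A_ack=7000 B_seq=7000 B_ack=161
After event 1: A_seq=161 A_ack=7000 B_seq=7000 B_ack=161
After event 2: A_seq=220 A_ack=7000 B_seq=7000 B_ack=161
After event 3: A_seq=417 A_ack=7000 B_seq=7000 B_ack=161
After event 4: A_seq=417 A_ack=7000 B_seq=7000 B_ack=417
After event 5: A_seq=417 A_ack=7022 B_seq=7022 B_ack=417
After event 6: A_seq=417 A_ack=7022 B_seq=7022 B_ack=417
After event 7: A_seq=417 A_ack=7194 B_seq=7194 B_ack=417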